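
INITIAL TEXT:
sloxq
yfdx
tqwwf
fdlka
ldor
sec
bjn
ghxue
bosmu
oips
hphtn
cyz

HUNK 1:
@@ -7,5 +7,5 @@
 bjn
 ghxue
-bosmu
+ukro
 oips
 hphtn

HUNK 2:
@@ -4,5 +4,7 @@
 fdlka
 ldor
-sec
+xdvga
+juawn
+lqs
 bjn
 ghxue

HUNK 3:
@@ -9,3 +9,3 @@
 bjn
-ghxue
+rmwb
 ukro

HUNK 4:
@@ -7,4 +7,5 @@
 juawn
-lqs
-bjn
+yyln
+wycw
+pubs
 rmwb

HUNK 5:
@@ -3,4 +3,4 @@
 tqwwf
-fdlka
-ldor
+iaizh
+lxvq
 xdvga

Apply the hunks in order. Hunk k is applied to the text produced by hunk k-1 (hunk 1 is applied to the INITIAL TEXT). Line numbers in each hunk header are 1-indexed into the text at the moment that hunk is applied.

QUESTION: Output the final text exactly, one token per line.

Answer: sloxq
yfdx
tqwwf
iaizh
lxvq
xdvga
juawn
yyln
wycw
pubs
rmwb
ukro
oips
hphtn
cyz

Derivation:
Hunk 1: at line 7 remove [bosmu] add [ukro] -> 12 lines: sloxq yfdx tqwwf fdlka ldor sec bjn ghxue ukro oips hphtn cyz
Hunk 2: at line 4 remove [sec] add [xdvga,juawn,lqs] -> 14 lines: sloxq yfdx tqwwf fdlka ldor xdvga juawn lqs bjn ghxue ukro oips hphtn cyz
Hunk 3: at line 9 remove [ghxue] add [rmwb] -> 14 lines: sloxq yfdx tqwwf fdlka ldor xdvga juawn lqs bjn rmwb ukro oips hphtn cyz
Hunk 4: at line 7 remove [lqs,bjn] add [yyln,wycw,pubs] -> 15 lines: sloxq yfdx tqwwf fdlka ldor xdvga juawn yyln wycw pubs rmwb ukro oips hphtn cyz
Hunk 5: at line 3 remove [fdlka,ldor] add [iaizh,lxvq] -> 15 lines: sloxq yfdx tqwwf iaizh lxvq xdvga juawn yyln wycw pubs rmwb ukro oips hphtn cyz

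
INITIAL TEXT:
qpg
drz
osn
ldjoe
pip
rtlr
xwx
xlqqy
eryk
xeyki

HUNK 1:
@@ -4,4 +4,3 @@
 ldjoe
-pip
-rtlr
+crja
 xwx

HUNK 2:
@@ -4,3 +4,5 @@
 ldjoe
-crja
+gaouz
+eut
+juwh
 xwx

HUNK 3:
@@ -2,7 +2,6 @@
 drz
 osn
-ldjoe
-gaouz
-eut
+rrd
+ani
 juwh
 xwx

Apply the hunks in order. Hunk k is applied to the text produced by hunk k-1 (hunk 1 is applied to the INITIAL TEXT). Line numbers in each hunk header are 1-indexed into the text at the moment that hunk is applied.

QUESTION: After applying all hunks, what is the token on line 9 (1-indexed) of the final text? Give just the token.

Hunk 1: at line 4 remove [pip,rtlr] add [crja] -> 9 lines: qpg drz osn ldjoe crja xwx xlqqy eryk xeyki
Hunk 2: at line 4 remove [crja] add [gaouz,eut,juwh] -> 11 lines: qpg drz osn ldjoe gaouz eut juwh xwx xlqqy eryk xeyki
Hunk 3: at line 2 remove [ldjoe,gaouz,eut] add [rrd,ani] -> 10 lines: qpg drz osn rrd ani juwh xwx xlqqy eryk xeyki
Final line 9: eryk

Answer: eryk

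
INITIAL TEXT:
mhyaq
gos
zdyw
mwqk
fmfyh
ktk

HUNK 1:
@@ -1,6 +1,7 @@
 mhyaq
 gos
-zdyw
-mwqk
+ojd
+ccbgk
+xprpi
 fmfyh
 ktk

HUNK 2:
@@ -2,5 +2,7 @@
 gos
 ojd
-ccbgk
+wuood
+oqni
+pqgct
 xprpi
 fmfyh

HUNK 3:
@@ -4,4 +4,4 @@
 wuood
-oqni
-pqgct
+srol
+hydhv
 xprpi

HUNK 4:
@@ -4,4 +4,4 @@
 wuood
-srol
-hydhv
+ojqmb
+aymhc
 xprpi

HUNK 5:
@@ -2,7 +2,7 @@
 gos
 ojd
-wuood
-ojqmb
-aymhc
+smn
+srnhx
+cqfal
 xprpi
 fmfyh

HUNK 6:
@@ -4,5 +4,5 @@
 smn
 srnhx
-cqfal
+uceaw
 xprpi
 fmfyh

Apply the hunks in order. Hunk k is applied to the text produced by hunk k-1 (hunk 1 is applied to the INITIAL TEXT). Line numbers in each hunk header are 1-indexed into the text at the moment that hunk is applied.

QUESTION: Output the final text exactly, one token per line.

Hunk 1: at line 1 remove [zdyw,mwqk] add [ojd,ccbgk,xprpi] -> 7 lines: mhyaq gos ojd ccbgk xprpi fmfyh ktk
Hunk 2: at line 2 remove [ccbgk] add [wuood,oqni,pqgct] -> 9 lines: mhyaq gos ojd wuood oqni pqgct xprpi fmfyh ktk
Hunk 3: at line 4 remove [oqni,pqgct] add [srol,hydhv] -> 9 lines: mhyaq gos ojd wuood srol hydhv xprpi fmfyh ktk
Hunk 4: at line 4 remove [srol,hydhv] add [ojqmb,aymhc] -> 9 lines: mhyaq gos ojd wuood ojqmb aymhc xprpi fmfyh ktk
Hunk 5: at line 2 remove [wuood,ojqmb,aymhc] add [smn,srnhx,cqfal] -> 9 lines: mhyaq gos ojd smn srnhx cqfal xprpi fmfyh ktk
Hunk 6: at line 4 remove [cqfal] add [uceaw] -> 9 lines: mhyaq gos ojd smn srnhx uceaw xprpi fmfyh ktk

Answer: mhyaq
gos
ojd
smn
srnhx
uceaw
xprpi
fmfyh
ktk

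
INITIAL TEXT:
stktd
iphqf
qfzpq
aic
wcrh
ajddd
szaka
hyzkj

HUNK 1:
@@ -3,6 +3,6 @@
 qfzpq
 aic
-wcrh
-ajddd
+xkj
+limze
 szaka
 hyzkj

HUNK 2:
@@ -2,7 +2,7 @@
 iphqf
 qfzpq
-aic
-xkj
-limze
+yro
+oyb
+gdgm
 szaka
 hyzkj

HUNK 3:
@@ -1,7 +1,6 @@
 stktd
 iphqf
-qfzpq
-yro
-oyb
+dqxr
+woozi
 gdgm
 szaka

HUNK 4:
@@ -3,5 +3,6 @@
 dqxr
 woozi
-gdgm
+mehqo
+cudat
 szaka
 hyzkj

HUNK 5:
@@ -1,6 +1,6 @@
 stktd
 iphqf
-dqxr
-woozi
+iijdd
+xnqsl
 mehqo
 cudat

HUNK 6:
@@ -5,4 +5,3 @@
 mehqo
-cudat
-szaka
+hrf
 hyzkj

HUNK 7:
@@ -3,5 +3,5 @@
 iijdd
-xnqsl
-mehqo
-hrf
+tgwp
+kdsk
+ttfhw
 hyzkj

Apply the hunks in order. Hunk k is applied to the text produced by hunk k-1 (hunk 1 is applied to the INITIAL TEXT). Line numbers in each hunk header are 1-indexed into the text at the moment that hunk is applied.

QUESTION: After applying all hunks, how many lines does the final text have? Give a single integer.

Hunk 1: at line 3 remove [wcrh,ajddd] add [xkj,limze] -> 8 lines: stktd iphqf qfzpq aic xkj limze szaka hyzkj
Hunk 2: at line 2 remove [aic,xkj,limze] add [yro,oyb,gdgm] -> 8 lines: stktd iphqf qfzpq yro oyb gdgm szaka hyzkj
Hunk 3: at line 1 remove [qfzpq,yro,oyb] add [dqxr,woozi] -> 7 lines: stktd iphqf dqxr woozi gdgm szaka hyzkj
Hunk 4: at line 3 remove [gdgm] add [mehqo,cudat] -> 8 lines: stktd iphqf dqxr woozi mehqo cudat szaka hyzkj
Hunk 5: at line 1 remove [dqxr,woozi] add [iijdd,xnqsl] -> 8 lines: stktd iphqf iijdd xnqsl mehqo cudat szaka hyzkj
Hunk 6: at line 5 remove [cudat,szaka] add [hrf] -> 7 lines: stktd iphqf iijdd xnqsl mehqo hrf hyzkj
Hunk 7: at line 3 remove [xnqsl,mehqo,hrf] add [tgwp,kdsk,ttfhw] -> 7 lines: stktd iphqf iijdd tgwp kdsk ttfhw hyzkj
Final line count: 7

Answer: 7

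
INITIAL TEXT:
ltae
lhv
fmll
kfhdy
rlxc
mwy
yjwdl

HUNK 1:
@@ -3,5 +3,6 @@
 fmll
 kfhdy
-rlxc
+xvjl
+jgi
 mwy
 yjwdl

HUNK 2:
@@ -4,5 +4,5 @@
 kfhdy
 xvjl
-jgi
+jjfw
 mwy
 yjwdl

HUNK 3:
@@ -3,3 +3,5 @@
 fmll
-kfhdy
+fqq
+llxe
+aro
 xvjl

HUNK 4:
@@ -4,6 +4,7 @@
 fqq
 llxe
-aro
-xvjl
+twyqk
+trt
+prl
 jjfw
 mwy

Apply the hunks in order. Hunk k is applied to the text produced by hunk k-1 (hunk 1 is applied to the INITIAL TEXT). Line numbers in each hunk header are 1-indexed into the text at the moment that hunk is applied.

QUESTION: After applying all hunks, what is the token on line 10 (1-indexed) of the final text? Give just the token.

Hunk 1: at line 3 remove [rlxc] add [xvjl,jgi] -> 8 lines: ltae lhv fmll kfhdy xvjl jgi mwy yjwdl
Hunk 2: at line 4 remove [jgi] add [jjfw] -> 8 lines: ltae lhv fmll kfhdy xvjl jjfw mwy yjwdl
Hunk 3: at line 3 remove [kfhdy] add [fqq,llxe,aro] -> 10 lines: ltae lhv fmll fqq llxe aro xvjl jjfw mwy yjwdl
Hunk 4: at line 4 remove [aro,xvjl] add [twyqk,trt,prl] -> 11 lines: ltae lhv fmll fqq llxe twyqk trt prl jjfw mwy yjwdl
Final line 10: mwy

Answer: mwy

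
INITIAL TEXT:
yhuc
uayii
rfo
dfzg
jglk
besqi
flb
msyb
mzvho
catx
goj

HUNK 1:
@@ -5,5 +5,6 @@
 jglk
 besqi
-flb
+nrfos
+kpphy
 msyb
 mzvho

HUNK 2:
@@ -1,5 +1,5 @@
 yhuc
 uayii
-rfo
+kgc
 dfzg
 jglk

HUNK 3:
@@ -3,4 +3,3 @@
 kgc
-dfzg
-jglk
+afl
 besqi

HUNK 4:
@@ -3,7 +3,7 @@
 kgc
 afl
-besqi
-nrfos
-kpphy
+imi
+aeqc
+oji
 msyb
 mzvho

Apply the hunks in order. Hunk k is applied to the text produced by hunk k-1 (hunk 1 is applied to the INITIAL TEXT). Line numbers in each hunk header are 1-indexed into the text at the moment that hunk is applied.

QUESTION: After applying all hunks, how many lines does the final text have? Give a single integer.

Answer: 11

Derivation:
Hunk 1: at line 5 remove [flb] add [nrfos,kpphy] -> 12 lines: yhuc uayii rfo dfzg jglk besqi nrfos kpphy msyb mzvho catx goj
Hunk 2: at line 1 remove [rfo] add [kgc] -> 12 lines: yhuc uayii kgc dfzg jglk besqi nrfos kpphy msyb mzvho catx goj
Hunk 3: at line 3 remove [dfzg,jglk] add [afl] -> 11 lines: yhuc uayii kgc afl besqi nrfos kpphy msyb mzvho catx goj
Hunk 4: at line 3 remove [besqi,nrfos,kpphy] add [imi,aeqc,oji] -> 11 lines: yhuc uayii kgc afl imi aeqc oji msyb mzvho catx goj
Final line count: 11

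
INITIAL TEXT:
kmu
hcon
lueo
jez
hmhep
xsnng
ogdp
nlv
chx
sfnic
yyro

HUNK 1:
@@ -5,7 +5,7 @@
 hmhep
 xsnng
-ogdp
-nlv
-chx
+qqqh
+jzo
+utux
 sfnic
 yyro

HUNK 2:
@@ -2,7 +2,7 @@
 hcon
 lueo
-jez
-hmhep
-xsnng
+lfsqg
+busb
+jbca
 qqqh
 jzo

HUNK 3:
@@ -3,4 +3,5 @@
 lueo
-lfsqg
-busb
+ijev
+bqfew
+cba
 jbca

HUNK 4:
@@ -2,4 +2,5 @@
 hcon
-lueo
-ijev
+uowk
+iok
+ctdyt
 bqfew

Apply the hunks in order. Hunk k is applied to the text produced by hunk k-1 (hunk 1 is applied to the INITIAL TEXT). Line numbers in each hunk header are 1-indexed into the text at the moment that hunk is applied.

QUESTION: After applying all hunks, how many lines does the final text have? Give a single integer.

Hunk 1: at line 5 remove [ogdp,nlv,chx] add [qqqh,jzo,utux] -> 11 lines: kmu hcon lueo jez hmhep xsnng qqqh jzo utux sfnic yyro
Hunk 2: at line 2 remove [jez,hmhep,xsnng] add [lfsqg,busb,jbca] -> 11 lines: kmu hcon lueo lfsqg busb jbca qqqh jzo utux sfnic yyro
Hunk 3: at line 3 remove [lfsqg,busb] add [ijev,bqfew,cba] -> 12 lines: kmu hcon lueo ijev bqfew cba jbca qqqh jzo utux sfnic yyro
Hunk 4: at line 2 remove [lueo,ijev] add [uowk,iok,ctdyt] -> 13 lines: kmu hcon uowk iok ctdyt bqfew cba jbca qqqh jzo utux sfnic yyro
Final line count: 13

Answer: 13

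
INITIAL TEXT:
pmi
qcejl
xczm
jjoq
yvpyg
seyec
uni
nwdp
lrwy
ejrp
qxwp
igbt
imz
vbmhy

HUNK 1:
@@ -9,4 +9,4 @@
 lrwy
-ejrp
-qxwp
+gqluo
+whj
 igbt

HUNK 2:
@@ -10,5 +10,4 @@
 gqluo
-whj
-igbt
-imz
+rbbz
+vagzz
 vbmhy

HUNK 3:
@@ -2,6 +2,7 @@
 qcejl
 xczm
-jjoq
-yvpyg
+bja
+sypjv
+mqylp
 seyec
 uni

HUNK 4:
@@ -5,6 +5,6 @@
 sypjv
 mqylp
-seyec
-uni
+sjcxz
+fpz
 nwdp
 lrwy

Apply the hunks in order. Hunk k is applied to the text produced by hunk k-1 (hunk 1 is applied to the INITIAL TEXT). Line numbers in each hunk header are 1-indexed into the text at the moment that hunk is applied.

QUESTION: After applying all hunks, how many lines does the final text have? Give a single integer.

Answer: 14

Derivation:
Hunk 1: at line 9 remove [ejrp,qxwp] add [gqluo,whj] -> 14 lines: pmi qcejl xczm jjoq yvpyg seyec uni nwdp lrwy gqluo whj igbt imz vbmhy
Hunk 2: at line 10 remove [whj,igbt,imz] add [rbbz,vagzz] -> 13 lines: pmi qcejl xczm jjoq yvpyg seyec uni nwdp lrwy gqluo rbbz vagzz vbmhy
Hunk 3: at line 2 remove [jjoq,yvpyg] add [bja,sypjv,mqylp] -> 14 lines: pmi qcejl xczm bja sypjv mqylp seyec uni nwdp lrwy gqluo rbbz vagzz vbmhy
Hunk 4: at line 5 remove [seyec,uni] add [sjcxz,fpz] -> 14 lines: pmi qcejl xczm bja sypjv mqylp sjcxz fpz nwdp lrwy gqluo rbbz vagzz vbmhy
Final line count: 14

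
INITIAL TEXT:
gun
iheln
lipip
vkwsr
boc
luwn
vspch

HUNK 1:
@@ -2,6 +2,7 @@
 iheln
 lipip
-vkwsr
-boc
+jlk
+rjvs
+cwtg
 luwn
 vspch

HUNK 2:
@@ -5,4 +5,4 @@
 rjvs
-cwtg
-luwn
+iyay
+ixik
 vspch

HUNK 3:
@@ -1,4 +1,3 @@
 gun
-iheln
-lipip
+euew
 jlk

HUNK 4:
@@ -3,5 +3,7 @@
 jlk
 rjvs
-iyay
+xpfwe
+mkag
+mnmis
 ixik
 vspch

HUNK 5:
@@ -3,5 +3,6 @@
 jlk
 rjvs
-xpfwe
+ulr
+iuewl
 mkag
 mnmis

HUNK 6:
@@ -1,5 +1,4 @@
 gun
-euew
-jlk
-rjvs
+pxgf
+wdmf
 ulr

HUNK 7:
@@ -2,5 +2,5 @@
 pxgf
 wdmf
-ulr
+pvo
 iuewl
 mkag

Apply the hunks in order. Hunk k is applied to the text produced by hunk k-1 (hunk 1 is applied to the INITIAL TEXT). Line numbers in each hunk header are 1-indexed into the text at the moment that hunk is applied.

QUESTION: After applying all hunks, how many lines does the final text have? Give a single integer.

Answer: 9

Derivation:
Hunk 1: at line 2 remove [vkwsr,boc] add [jlk,rjvs,cwtg] -> 8 lines: gun iheln lipip jlk rjvs cwtg luwn vspch
Hunk 2: at line 5 remove [cwtg,luwn] add [iyay,ixik] -> 8 lines: gun iheln lipip jlk rjvs iyay ixik vspch
Hunk 3: at line 1 remove [iheln,lipip] add [euew] -> 7 lines: gun euew jlk rjvs iyay ixik vspch
Hunk 4: at line 3 remove [iyay] add [xpfwe,mkag,mnmis] -> 9 lines: gun euew jlk rjvs xpfwe mkag mnmis ixik vspch
Hunk 5: at line 3 remove [xpfwe] add [ulr,iuewl] -> 10 lines: gun euew jlk rjvs ulr iuewl mkag mnmis ixik vspch
Hunk 6: at line 1 remove [euew,jlk,rjvs] add [pxgf,wdmf] -> 9 lines: gun pxgf wdmf ulr iuewl mkag mnmis ixik vspch
Hunk 7: at line 2 remove [ulr] add [pvo] -> 9 lines: gun pxgf wdmf pvo iuewl mkag mnmis ixik vspch
Final line count: 9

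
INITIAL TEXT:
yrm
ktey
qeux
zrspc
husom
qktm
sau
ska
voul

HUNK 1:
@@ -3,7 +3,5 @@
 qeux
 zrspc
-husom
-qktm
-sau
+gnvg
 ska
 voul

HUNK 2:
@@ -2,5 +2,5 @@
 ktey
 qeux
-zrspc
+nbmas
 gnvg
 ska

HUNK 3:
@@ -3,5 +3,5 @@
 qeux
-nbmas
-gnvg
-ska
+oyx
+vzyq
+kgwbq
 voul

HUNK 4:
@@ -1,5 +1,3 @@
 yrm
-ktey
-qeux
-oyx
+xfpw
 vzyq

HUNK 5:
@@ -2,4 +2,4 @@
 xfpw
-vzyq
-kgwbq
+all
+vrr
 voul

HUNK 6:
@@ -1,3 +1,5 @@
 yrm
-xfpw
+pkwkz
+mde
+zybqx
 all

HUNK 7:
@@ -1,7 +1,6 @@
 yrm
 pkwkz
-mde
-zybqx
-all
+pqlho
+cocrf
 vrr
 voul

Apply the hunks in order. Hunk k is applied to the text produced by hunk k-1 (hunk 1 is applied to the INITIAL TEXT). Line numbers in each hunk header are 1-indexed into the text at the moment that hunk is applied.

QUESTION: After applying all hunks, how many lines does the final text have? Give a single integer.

Answer: 6

Derivation:
Hunk 1: at line 3 remove [husom,qktm,sau] add [gnvg] -> 7 lines: yrm ktey qeux zrspc gnvg ska voul
Hunk 2: at line 2 remove [zrspc] add [nbmas] -> 7 lines: yrm ktey qeux nbmas gnvg ska voul
Hunk 3: at line 3 remove [nbmas,gnvg,ska] add [oyx,vzyq,kgwbq] -> 7 lines: yrm ktey qeux oyx vzyq kgwbq voul
Hunk 4: at line 1 remove [ktey,qeux,oyx] add [xfpw] -> 5 lines: yrm xfpw vzyq kgwbq voul
Hunk 5: at line 2 remove [vzyq,kgwbq] add [all,vrr] -> 5 lines: yrm xfpw all vrr voul
Hunk 6: at line 1 remove [xfpw] add [pkwkz,mde,zybqx] -> 7 lines: yrm pkwkz mde zybqx all vrr voul
Hunk 7: at line 1 remove [mde,zybqx,all] add [pqlho,cocrf] -> 6 lines: yrm pkwkz pqlho cocrf vrr voul
Final line count: 6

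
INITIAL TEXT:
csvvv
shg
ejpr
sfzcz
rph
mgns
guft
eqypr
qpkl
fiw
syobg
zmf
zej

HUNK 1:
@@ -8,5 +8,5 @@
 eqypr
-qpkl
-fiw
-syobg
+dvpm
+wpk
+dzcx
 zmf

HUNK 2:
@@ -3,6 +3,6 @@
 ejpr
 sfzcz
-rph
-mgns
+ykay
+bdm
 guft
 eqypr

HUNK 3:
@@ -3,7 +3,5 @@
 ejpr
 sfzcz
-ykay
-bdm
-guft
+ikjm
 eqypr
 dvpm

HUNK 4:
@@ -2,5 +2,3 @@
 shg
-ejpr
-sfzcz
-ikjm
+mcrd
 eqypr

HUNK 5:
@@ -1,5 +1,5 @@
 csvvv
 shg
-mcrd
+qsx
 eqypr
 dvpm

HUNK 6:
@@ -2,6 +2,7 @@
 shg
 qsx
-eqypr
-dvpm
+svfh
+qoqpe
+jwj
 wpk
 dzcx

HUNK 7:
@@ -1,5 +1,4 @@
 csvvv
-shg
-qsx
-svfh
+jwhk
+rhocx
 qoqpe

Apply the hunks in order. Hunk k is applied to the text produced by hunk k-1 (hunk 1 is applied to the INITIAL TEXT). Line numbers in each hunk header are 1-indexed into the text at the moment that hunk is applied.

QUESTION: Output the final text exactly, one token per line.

Hunk 1: at line 8 remove [qpkl,fiw,syobg] add [dvpm,wpk,dzcx] -> 13 lines: csvvv shg ejpr sfzcz rph mgns guft eqypr dvpm wpk dzcx zmf zej
Hunk 2: at line 3 remove [rph,mgns] add [ykay,bdm] -> 13 lines: csvvv shg ejpr sfzcz ykay bdm guft eqypr dvpm wpk dzcx zmf zej
Hunk 3: at line 3 remove [ykay,bdm,guft] add [ikjm] -> 11 lines: csvvv shg ejpr sfzcz ikjm eqypr dvpm wpk dzcx zmf zej
Hunk 4: at line 2 remove [ejpr,sfzcz,ikjm] add [mcrd] -> 9 lines: csvvv shg mcrd eqypr dvpm wpk dzcx zmf zej
Hunk 5: at line 1 remove [mcrd] add [qsx] -> 9 lines: csvvv shg qsx eqypr dvpm wpk dzcx zmf zej
Hunk 6: at line 2 remove [eqypr,dvpm] add [svfh,qoqpe,jwj] -> 10 lines: csvvv shg qsx svfh qoqpe jwj wpk dzcx zmf zej
Hunk 7: at line 1 remove [shg,qsx,svfh] add [jwhk,rhocx] -> 9 lines: csvvv jwhk rhocx qoqpe jwj wpk dzcx zmf zej

Answer: csvvv
jwhk
rhocx
qoqpe
jwj
wpk
dzcx
zmf
zej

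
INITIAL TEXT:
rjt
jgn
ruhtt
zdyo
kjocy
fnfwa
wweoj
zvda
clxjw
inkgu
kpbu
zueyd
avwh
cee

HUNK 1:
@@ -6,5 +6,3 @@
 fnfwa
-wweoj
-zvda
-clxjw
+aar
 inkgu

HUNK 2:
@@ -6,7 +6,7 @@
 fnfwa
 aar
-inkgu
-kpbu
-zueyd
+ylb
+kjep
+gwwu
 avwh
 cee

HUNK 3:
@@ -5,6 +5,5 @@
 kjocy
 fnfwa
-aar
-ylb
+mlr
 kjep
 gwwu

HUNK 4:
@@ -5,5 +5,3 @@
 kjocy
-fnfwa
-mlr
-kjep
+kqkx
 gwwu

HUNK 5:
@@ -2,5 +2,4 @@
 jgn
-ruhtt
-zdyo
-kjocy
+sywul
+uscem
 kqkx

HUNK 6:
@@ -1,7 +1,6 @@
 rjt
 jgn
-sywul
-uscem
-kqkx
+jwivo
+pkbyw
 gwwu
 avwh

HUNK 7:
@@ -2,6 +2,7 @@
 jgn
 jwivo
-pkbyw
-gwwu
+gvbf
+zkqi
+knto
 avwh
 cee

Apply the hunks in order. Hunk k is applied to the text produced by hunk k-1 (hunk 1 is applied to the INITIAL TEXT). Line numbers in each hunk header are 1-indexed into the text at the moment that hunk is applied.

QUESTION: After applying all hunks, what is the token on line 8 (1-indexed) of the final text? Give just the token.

Answer: cee

Derivation:
Hunk 1: at line 6 remove [wweoj,zvda,clxjw] add [aar] -> 12 lines: rjt jgn ruhtt zdyo kjocy fnfwa aar inkgu kpbu zueyd avwh cee
Hunk 2: at line 6 remove [inkgu,kpbu,zueyd] add [ylb,kjep,gwwu] -> 12 lines: rjt jgn ruhtt zdyo kjocy fnfwa aar ylb kjep gwwu avwh cee
Hunk 3: at line 5 remove [aar,ylb] add [mlr] -> 11 lines: rjt jgn ruhtt zdyo kjocy fnfwa mlr kjep gwwu avwh cee
Hunk 4: at line 5 remove [fnfwa,mlr,kjep] add [kqkx] -> 9 lines: rjt jgn ruhtt zdyo kjocy kqkx gwwu avwh cee
Hunk 5: at line 2 remove [ruhtt,zdyo,kjocy] add [sywul,uscem] -> 8 lines: rjt jgn sywul uscem kqkx gwwu avwh cee
Hunk 6: at line 1 remove [sywul,uscem,kqkx] add [jwivo,pkbyw] -> 7 lines: rjt jgn jwivo pkbyw gwwu avwh cee
Hunk 7: at line 2 remove [pkbyw,gwwu] add [gvbf,zkqi,knto] -> 8 lines: rjt jgn jwivo gvbf zkqi knto avwh cee
Final line 8: cee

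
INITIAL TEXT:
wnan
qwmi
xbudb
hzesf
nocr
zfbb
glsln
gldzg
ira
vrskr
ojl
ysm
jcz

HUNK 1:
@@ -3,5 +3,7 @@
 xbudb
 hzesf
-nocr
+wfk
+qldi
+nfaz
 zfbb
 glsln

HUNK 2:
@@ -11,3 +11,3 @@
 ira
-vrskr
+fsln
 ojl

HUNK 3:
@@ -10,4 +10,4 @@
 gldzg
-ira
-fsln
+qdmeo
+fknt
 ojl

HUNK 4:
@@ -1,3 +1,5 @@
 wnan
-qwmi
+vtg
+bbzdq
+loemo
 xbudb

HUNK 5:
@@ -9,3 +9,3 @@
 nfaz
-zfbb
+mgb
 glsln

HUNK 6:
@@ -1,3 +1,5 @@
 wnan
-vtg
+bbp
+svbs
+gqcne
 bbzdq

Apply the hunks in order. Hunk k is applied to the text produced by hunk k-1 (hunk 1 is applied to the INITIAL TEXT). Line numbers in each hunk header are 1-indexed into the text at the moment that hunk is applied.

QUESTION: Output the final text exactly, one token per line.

Hunk 1: at line 3 remove [nocr] add [wfk,qldi,nfaz] -> 15 lines: wnan qwmi xbudb hzesf wfk qldi nfaz zfbb glsln gldzg ira vrskr ojl ysm jcz
Hunk 2: at line 11 remove [vrskr] add [fsln] -> 15 lines: wnan qwmi xbudb hzesf wfk qldi nfaz zfbb glsln gldzg ira fsln ojl ysm jcz
Hunk 3: at line 10 remove [ira,fsln] add [qdmeo,fknt] -> 15 lines: wnan qwmi xbudb hzesf wfk qldi nfaz zfbb glsln gldzg qdmeo fknt ojl ysm jcz
Hunk 4: at line 1 remove [qwmi] add [vtg,bbzdq,loemo] -> 17 lines: wnan vtg bbzdq loemo xbudb hzesf wfk qldi nfaz zfbb glsln gldzg qdmeo fknt ojl ysm jcz
Hunk 5: at line 9 remove [zfbb] add [mgb] -> 17 lines: wnan vtg bbzdq loemo xbudb hzesf wfk qldi nfaz mgb glsln gldzg qdmeo fknt ojl ysm jcz
Hunk 6: at line 1 remove [vtg] add [bbp,svbs,gqcne] -> 19 lines: wnan bbp svbs gqcne bbzdq loemo xbudb hzesf wfk qldi nfaz mgb glsln gldzg qdmeo fknt ojl ysm jcz

Answer: wnan
bbp
svbs
gqcne
bbzdq
loemo
xbudb
hzesf
wfk
qldi
nfaz
mgb
glsln
gldzg
qdmeo
fknt
ojl
ysm
jcz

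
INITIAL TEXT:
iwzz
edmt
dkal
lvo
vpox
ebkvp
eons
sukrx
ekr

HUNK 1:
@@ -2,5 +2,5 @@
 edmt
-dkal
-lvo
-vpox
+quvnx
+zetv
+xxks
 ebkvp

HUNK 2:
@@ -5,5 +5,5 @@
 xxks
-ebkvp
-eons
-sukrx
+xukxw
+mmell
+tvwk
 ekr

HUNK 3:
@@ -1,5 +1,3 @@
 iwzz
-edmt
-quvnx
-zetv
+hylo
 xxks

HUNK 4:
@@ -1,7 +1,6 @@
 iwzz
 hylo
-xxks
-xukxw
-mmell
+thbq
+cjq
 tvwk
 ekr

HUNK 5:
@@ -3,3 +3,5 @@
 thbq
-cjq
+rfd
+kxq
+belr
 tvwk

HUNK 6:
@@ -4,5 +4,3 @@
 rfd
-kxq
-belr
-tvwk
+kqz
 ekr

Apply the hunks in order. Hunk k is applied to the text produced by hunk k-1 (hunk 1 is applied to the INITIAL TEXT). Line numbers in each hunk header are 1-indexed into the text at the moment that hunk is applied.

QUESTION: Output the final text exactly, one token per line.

Hunk 1: at line 2 remove [dkal,lvo,vpox] add [quvnx,zetv,xxks] -> 9 lines: iwzz edmt quvnx zetv xxks ebkvp eons sukrx ekr
Hunk 2: at line 5 remove [ebkvp,eons,sukrx] add [xukxw,mmell,tvwk] -> 9 lines: iwzz edmt quvnx zetv xxks xukxw mmell tvwk ekr
Hunk 3: at line 1 remove [edmt,quvnx,zetv] add [hylo] -> 7 lines: iwzz hylo xxks xukxw mmell tvwk ekr
Hunk 4: at line 1 remove [xxks,xukxw,mmell] add [thbq,cjq] -> 6 lines: iwzz hylo thbq cjq tvwk ekr
Hunk 5: at line 3 remove [cjq] add [rfd,kxq,belr] -> 8 lines: iwzz hylo thbq rfd kxq belr tvwk ekr
Hunk 6: at line 4 remove [kxq,belr,tvwk] add [kqz] -> 6 lines: iwzz hylo thbq rfd kqz ekr

Answer: iwzz
hylo
thbq
rfd
kqz
ekr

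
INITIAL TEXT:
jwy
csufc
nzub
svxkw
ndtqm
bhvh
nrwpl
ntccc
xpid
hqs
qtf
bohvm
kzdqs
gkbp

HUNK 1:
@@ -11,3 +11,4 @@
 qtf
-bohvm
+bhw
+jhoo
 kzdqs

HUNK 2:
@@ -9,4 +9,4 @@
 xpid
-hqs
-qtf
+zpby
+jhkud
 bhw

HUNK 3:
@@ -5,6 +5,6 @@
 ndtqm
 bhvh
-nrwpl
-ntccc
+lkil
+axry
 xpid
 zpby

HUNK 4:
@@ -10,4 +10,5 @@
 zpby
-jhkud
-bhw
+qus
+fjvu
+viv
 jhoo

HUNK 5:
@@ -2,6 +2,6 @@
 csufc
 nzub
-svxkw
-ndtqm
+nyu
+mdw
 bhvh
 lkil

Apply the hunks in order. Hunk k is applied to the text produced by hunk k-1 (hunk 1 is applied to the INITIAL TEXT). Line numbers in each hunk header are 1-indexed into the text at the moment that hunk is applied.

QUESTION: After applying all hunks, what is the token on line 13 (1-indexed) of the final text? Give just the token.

Answer: viv

Derivation:
Hunk 1: at line 11 remove [bohvm] add [bhw,jhoo] -> 15 lines: jwy csufc nzub svxkw ndtqm bhvh nrwpl ntccc xpid hqs qtf bhw jhoo kzdqs gkbp
Hunk 2: at line 9 remove [hqs,qtf] add [zpby,jhkud] -> 15 lines: jwy csufc nzub svxkw ndtqm bhvh nrwpl ntccc xpid zpby jhkud bhw jhoo kzdqs gkbp
Hunk 3: at line 5 remove [nrwpl,ntccc] add [lkil,axry] -> 15 lines: jwy csufc nzub svxkw ndtqm bhvh lkil axry xpid zpby jhkud bhw jhoo kzdqs gkbp
Hunk 4: at line 10 remove [jhkud,bhw] add [qus,fjvu,viv] -> 16 lines: jwy csufc nzub svxkw ndtqm bhvh lkil axry xpid zpby qus fjvu viv jhoo kzdqs gkbp
Hunk 5: at line 2 remove [svxkw,ndtqm] add [nyu,mdw] -> 16 lines: jwy csufc nzub nyu mdw bhvh lkil axry xpid zpby qus fjvu viv jhoo kzdqs gkbp
Final line 13: viv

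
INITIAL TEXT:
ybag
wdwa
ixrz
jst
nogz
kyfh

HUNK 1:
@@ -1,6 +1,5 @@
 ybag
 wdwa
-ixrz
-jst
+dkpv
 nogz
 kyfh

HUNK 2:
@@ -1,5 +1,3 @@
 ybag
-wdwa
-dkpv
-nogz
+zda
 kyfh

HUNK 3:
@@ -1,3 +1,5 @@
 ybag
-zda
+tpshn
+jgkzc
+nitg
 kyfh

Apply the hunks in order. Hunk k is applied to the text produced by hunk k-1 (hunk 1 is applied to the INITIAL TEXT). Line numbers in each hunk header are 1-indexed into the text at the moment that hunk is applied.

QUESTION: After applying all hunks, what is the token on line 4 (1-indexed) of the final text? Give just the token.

Hunk 1: at line 1 remove [ixrz,jst] add [dkpv] -> 5 lines: ybag wdwa dkpv nogz kyfh
Hunk 2: at line 1 remove [wdwa,dkpv,nogz] add [zda] -> 3 lines: ybag zda kyfh
Hunk 3: at line 1 remove [zda] add [tpshn,jgkzc,nitg] -> 5 lines: ybag tpshn jgkzc nitg kyfh
Final line 4: nitg

Answer: nitg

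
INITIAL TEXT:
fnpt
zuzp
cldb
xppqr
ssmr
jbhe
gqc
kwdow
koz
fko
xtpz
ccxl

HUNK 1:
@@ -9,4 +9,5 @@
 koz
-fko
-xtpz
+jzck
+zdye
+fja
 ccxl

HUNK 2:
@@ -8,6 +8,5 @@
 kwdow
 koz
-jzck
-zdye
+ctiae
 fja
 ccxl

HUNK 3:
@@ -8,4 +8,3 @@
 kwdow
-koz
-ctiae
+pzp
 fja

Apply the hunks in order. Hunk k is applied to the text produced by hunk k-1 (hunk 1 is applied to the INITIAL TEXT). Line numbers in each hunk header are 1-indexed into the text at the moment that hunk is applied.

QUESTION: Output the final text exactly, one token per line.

Hunk 1: at line 9 remove [fko,xtpz] add [jzck,zdye,fja] -> 13 lines: fnpt zuzp cldb xppqr ssmr jbhe gqc kwdow koz jzck zdye fja ccxl
Hunk 2: at line 8 remove [jzck,zdye] add [ctiae] -> 12 lines: fnpt zuzp cldb xppqr ssmr jbhe gqc kwdow koz ctiae fja ccxl
Hunk 3: at line 8 remove [koz,ctiae] add [pzp] -> 11 lines: fnpt zuzp cldb xppqr ssmr jbhe gqc kwdow pzp fja ccxl

Answer: fnpt
zuzp
cldb
xppqr
ssmr
jbhe
gqc
kwdow
pzp
fja
ccxl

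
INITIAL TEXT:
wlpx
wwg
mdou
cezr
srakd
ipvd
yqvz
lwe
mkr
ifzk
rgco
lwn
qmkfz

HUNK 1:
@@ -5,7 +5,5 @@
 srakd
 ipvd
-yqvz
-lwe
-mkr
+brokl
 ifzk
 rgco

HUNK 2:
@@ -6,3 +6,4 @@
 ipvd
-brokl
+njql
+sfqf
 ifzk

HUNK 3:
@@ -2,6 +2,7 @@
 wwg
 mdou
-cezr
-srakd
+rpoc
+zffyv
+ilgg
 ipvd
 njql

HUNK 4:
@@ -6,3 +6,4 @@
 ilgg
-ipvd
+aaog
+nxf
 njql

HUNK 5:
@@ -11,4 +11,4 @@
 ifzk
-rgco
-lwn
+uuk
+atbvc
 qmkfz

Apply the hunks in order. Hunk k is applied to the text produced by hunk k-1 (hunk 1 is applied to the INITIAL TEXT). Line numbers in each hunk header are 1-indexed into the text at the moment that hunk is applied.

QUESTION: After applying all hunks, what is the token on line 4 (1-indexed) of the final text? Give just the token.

Hunk 1: at line 5 remove [yqvz,lwe,mkr] add [brokl] -> 11 lines: wlpx wwg mdou cezr srakd ipvd brokl ifzk rgco lwn qmkfz
Hunk 2: at line 6 remove [brokl] add [njql,sfqf] -> 12 lines: wlpx wwg mdou cezr srakd ipvd njql sfqf ifzk rgco lwn qmkfz
Hunk 3: at line 2 remove [cezr,srakd] add [rpoc,zffyv,ilgg] -> 13 lines: wlpx wwg mdou rpoc zffyv ilgg ipvd njql sfqf ifzk rgco lwn qmkfz
Hunk 4: at line 6 remove [ipvd] add [aaog,nxf] -> 14 lines: wlpx wwg mdou rpoc zffyv ilgg aaog nxf njql sfqf ifzk rgco lwn qmkfz
Hunk 5: at line 11 remove [rgco,lwn] add [uuk,atbvc] -> 14 lines: wlpx wwg mdou rpoc zffyv ilgg aaog nxf njql sfqf ifzk uuk atbvc qmkfz
Final line 4: rpoc

Answer: rpoc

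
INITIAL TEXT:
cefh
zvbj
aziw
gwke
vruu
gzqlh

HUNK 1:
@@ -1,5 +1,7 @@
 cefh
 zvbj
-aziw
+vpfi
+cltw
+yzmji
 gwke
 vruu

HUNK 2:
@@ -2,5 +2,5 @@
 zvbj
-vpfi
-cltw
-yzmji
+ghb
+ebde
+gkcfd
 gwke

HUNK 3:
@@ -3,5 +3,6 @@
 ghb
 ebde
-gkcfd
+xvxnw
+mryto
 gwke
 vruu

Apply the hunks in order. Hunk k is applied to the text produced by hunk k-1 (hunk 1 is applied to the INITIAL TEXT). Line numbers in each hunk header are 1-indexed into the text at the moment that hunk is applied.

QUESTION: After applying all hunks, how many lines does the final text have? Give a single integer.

Hunk 1: at line 1 remove [aziw] add [vpfi,cltw,yzmji] -> 8 lines: cefh zvbj vpfi cltw yzmji gwke vruu gzqlh
Hunk 2: at line 2 remove [vpfi,cltw,yzmji] add [ghb,ebde,gkcfd] -> 8 lines: cefh zvbj ghb ebde gkcfd gwke vruu gzqlh
Hunk 3: at line 3 remove [gkcfd] add [xvxnw,mryto] -> 9 lines: cefh zvbj ghb ebde xvxnw mryto gwke vruu gzqlh
Final line count: 9

Answer: 9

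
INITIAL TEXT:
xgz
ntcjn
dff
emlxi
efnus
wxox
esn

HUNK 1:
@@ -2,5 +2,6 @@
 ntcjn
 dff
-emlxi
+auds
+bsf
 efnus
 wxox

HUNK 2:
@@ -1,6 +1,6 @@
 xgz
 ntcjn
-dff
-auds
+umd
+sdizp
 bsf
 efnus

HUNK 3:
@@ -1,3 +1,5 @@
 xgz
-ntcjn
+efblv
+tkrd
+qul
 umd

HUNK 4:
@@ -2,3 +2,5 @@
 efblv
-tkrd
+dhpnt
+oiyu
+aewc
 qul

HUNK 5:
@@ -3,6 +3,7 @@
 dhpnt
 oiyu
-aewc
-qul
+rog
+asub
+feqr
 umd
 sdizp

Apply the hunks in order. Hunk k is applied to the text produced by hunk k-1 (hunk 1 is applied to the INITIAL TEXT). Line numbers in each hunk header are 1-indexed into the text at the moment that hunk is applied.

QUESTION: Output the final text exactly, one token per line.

Hunk 1: at line 2 remove [emlxi] add [auds,bsf] -> 8 lines: xgz ntcjn dff auds bsf efnus wxox esn
Hunk 2: at line 1 remove [dff,auds] add [umd,sdizp] -> 8 lines: xgz ntcjn umd sdizp bsf efnus wxox esn
Hunk 3: at line 1 remove [ntcjn] add [efblv,tkrd,qul] -> 10 lines: xgz efblv tkrd qul umd sdizp bsf efnus wxox esn
Hunk 4: at line 2 remove [tkrd] add [dhpnt,oiyu,aewc] -> 12 lines: xgz efblv dhpnt oiyu aewc qul umd sdizp bsf efnus wxox esn
Hunk 5: at line 3 remove [aewc,qul] add [rog,asub,feqr] -> 13 lines: xgz efblv dhpnt oiyu rog asub feqr umd sdizp bsf efnus wxox esn

Answer: xgz
efblv
dhpnt
oiyu
rog
asub
feqr
umd
sdizp
bsf
efnus
wxox
esn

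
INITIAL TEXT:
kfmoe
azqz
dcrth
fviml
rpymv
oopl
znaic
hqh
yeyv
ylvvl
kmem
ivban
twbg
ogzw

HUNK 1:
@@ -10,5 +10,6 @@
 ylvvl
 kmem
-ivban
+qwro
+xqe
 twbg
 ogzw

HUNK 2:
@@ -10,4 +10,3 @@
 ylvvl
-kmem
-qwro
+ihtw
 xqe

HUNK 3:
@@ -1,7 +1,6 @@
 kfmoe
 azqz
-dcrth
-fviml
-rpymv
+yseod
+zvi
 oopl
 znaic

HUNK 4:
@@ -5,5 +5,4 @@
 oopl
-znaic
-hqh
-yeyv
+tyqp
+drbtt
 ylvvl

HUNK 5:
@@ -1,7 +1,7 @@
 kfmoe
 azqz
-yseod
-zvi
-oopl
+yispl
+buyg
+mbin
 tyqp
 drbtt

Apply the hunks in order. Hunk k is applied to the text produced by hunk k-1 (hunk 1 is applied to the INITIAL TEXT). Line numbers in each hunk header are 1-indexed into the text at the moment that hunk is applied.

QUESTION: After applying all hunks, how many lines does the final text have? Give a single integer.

Answer: 12

Derivation:
Hunk 1: at line 10 remove [ivban] add [qwro,xqe] -> 15 lines: kfmoe azqz dcrth fviml rpymv oopl znaic hqh yeyv ylvvl kmem qwro xqe twbg ogzw
Hunk 2: at line 10 remove [kmem,qwro] add [ihtw] -> 14 lines: kfmoe azqz dcrth fviml rpymv oopl znaic hqh yeyv ylvvl ihtw xqe twbg ogzw
Hunk 3: at line 1 remove [dcrth,fviml,rpymv] add [yseod,zvi] -> 13 lines: kfmoe azqz yseod zvi oopl znaic hqh yeyv ylvvl ihtw xqe twbg ogzw
Hunk 4: at line 5 remove [znaic,hqh,yeyv] add [tyqp,drbtt] -> 12 lines: kfmoe azqz yseod zvi oopl tyqp drbtt ylvvl ihtw xqe twbg ogzw
Hunk 5: at line 1 remove [yseod,zvi,oopl] add [yispl,buyg,mbin] -> 12 lines: kfmoe azqz yispl buyg mbin tyqp drbtt ylvvl ihtw xqe twbg ogzw
Final line count: 12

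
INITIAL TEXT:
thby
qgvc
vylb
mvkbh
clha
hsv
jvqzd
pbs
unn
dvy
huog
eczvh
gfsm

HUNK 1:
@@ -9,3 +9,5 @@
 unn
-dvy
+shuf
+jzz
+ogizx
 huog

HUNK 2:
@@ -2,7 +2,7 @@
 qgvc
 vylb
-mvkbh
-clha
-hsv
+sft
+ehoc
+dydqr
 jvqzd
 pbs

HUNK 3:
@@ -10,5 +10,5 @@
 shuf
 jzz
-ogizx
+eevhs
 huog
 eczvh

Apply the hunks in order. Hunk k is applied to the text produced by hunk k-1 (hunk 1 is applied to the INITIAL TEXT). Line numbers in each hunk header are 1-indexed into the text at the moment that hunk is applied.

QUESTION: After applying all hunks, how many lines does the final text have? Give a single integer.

Hunk 1: at line 9 remove [dvy] add [shuf,jzz,ogizx] -> 15 lines: thby qgvc vylb mvkbh clha hsv jvqzd pbs unn shuf jzz ogizx huog eczvh gfsm
Hunk 2: at line 2 remove [mvkbh,clha,hsv] add [sft,ehoc,dydqr] -> 15 lines: thby qgvc vylb sft ehoc dydqr jvqzd pbs unn shuf jzz ogizx huog eczvh gfsm
Hunk 3: at line 10 remove [ogizx] add [eevhs] -> 15 lines: thby qgvc vylb sft ehoc dydqr jvqzd pbs unn shuf jzz eevhs huog eczvh gfsm
Final line count: 15

Answer: 15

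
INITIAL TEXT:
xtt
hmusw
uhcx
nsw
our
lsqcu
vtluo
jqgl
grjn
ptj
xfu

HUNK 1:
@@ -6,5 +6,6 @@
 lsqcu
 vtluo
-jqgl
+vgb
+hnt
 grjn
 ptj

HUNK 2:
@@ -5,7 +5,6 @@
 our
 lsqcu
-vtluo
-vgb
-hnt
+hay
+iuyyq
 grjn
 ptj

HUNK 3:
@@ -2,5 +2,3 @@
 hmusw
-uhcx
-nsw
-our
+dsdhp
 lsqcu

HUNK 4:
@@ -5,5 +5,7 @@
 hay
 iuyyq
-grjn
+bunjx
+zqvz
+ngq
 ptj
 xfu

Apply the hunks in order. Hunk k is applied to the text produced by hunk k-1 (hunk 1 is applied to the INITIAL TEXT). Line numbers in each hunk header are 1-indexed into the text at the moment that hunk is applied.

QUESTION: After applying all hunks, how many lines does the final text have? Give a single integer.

Answer: 11

Derivation:
Hunk 1: at line 6 remove [jqgl] add [vgb,hnt] -> 12 lines: xtt hmusw uhcx nsw our lsqcu vtluo vgb hnt grjn ptj xfu
Hunk 2: at line 5 remove [vtluo,vgb,hnt] add [hay,iuyyq] -> 11 lines: xtt hmusw uhcx nsw our lsqcu hay iuyyq grjn ptj xfu
Hunk 3: at line 2 remove [uhcx,nsw,our] add [dsdhp] -> 9 lines: xtt hmusw dsdhp lsqcu hay iuyyq grjn ptj xfu
Hunk 4: at line 5 remove [grjn] add [bunjx,zqvz,ngq] -> 11 lines: xtt hmusw dsdhp lsqcu hay iuyyq bunjx zqvz ngq ptj xfu
Final line count: 11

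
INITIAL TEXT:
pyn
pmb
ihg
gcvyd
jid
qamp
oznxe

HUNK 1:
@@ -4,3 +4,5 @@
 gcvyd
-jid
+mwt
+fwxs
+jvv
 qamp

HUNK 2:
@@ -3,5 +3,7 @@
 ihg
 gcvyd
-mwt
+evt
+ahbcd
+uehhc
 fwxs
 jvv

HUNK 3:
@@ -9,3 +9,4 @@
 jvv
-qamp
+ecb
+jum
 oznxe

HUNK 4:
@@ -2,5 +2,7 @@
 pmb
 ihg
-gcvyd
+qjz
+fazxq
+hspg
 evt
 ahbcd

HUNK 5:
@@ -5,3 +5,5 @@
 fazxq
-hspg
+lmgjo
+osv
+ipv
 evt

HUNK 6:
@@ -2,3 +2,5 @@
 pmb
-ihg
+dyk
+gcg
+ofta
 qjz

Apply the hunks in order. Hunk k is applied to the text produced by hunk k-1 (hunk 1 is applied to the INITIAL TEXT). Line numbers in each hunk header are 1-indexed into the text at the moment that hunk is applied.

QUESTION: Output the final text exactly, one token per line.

Answer: pyn
pmb
dyk
gcg
ofta
qjz
fazxq
lmgjo
osv
ipv
evt
ahbcd
uehhc
fwxs
jvv
ecb
jum
oznxe

Derivation:
Hunk 1: at line 4 remove [jid] add [mwt,fwxs,jvv] -> 9 lines: pyn pmb ihg gcvyd mwt fwxs jvv qamp oznxe
Hunk 2: at line 3 remove [mwt] add [evt,ahbcd,uehhc] -> 11 lines: pyn pmb ihg gcvyd evt ahbcd uehhc fwxs jvv qamp oznxe
Hunk 3: at line 9 remove [qamp] add [ecb,jum] -> 12 lines: pyn pmb ihg gcvyd evt ahbcd uehhc fwxs jvv ecb jum oznxe
Hunk 4: at line 2 remove [gcvyd] add [qjz,fazxq,hspg] -> 14 lines: pyn pmb ihg qjz fazxq hspg evt ahbcd uehhc fwxs jvv ecb jum oznxe
Hunk 5: at line 5 remove [hspg] add [lmgjo,osv,ipv] -> 16 lines: pyn pmb ihg qjz fazxq lmgjo osv ipv evt ahbcd uehhc fwxs jvv ecb jum oznxe
Hunk 6: at line 2 remove [ihg] add [dyk,gcg,ofta] -> 18 lines: pyn pmb dyk gcg ofta qjz fazxq lmgjo osv ipv evt ahbcd uehhc fwxs jvv ecb jum oznxe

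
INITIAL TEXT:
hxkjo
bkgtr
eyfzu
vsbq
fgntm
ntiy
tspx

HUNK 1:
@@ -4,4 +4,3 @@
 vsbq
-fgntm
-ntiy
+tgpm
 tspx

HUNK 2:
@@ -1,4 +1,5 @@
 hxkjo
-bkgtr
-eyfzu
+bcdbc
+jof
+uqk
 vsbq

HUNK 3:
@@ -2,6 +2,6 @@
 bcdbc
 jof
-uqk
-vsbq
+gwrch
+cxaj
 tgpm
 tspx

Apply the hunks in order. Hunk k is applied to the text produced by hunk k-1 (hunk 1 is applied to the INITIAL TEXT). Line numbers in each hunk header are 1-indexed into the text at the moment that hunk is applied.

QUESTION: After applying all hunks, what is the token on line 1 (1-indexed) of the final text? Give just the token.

Hunk 1: at line 4 remove [fgntm,ntiy] add [tgpm] -> 6 lines: hxkjo bkgtr eyfzu vsbq tgpm tspx
Hunk 2: at line 1 remove [bkgtr,eyfzu] add [bcdbc,jof,uqk] -> 7 lines: hxkjo bcdbc jof uqk vsbq tgpm tspx
Hunk 3: at line 2 remove [uqk,vsbq] add [gwrch,cxaj] -> 7 lines: hxkjo bcdbc jof gwrch cxaj tgpm tspx
Final line 1: hxkjo

Answer: hxkjo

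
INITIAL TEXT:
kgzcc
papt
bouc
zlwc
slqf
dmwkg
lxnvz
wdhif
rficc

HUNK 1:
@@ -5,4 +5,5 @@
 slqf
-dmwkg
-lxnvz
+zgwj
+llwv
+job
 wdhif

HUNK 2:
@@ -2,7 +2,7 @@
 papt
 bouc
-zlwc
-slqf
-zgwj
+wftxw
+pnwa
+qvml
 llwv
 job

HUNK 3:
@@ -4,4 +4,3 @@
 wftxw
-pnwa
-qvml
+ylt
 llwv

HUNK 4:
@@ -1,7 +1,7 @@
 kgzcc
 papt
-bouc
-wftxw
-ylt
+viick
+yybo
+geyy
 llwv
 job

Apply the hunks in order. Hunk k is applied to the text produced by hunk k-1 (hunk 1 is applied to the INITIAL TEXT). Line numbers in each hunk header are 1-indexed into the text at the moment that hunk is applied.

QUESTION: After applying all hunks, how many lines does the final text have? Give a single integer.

Answer: 9

Derivation:
Hunk 1: at line 5 remove [dmwkg,lxnvz] add [zgwj,llwv,job] -> 10 lines: kgzcc papt bouc zlwc slqf zgwj llwv job wdhif rficc
Hunk 2: at line 2 remove [zlwc,slqf,zgwj] add [wftxw,pnwa,qvml] -> 10 lines: kgzcc papt bouc wftxw pnwa qvml llwv job wdhif rficc
Hunk 3: at line 4 remove [pnwa,qvml] add [ylt] -> 9 lines: kgzcc papt bouc wftxw ylt llwv job wdhif rficc
Hunk 4: at line 1 remove [bouc,wftxw,ylt] add [viick,yybo,geyy] -> 9 lines: kgzcc papt viick yybo geyy llwv job wdhif rficc
Final line count: 9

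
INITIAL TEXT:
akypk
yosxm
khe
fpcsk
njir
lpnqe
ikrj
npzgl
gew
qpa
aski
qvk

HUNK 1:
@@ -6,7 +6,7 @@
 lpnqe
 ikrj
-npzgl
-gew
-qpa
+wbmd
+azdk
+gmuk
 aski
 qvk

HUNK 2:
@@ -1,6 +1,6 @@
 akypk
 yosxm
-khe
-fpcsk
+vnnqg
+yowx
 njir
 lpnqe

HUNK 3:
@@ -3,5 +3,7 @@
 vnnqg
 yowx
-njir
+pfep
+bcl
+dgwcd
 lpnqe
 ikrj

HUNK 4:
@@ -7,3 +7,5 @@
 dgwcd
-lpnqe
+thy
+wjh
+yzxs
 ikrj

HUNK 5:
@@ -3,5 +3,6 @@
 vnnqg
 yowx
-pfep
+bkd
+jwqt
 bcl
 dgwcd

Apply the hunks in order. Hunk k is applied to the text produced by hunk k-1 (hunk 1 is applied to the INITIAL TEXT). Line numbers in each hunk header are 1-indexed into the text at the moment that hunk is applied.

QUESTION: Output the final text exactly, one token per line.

Hunk 1: at line 6 remove [npzgl,gew,qpa] add [wbmd,azdk,gmuk] -> 12 lines: akypk yosxm khe fpcsk njir lpnqe ikrj wbmd azdk gmuk aski qvk
Hunk 2: at line 1 remove [khe,fpcsk] add [vnnqg,yowx] -> 12 lines: akypk yosxm vnnqg yowx njir lpnqe ikrj wbmd azdk gmuk aski qvk
Hunk 3: at line 3 remove [njir] add [pfep,bcl,dgwcd] -> 14 lines: akypk yosxm vnnqg yowx pfep bcl dgwcd lpnqe ikrj wbmd azdk gmuk aski qvk
Hunk 4: at line 7 remove [lpnqe] add [thy,wjh,yzxs] -> 16 lines: akypk yosxm vnnqg yowx pfep bcl dgwcd thy wjh yzxs ikrj wbmd azdk gmuk aski qvk
Hunk 5: at line 3 remove [pfep] add [bkd,jwqt] -> 17 lines: akypk yosxm vnnqg yowx bkd jwqt bcl dgwcd thy wjh yzxs ikrj wbmd azdk gmuk aski qvk

Answer: akypk
yosxm
vnnqg
yowx
bkd
jwqt
bcl
dgwcd
thy
wjh
yzxs
ikrj
wbmd
azdk
gmuk
aski
qvk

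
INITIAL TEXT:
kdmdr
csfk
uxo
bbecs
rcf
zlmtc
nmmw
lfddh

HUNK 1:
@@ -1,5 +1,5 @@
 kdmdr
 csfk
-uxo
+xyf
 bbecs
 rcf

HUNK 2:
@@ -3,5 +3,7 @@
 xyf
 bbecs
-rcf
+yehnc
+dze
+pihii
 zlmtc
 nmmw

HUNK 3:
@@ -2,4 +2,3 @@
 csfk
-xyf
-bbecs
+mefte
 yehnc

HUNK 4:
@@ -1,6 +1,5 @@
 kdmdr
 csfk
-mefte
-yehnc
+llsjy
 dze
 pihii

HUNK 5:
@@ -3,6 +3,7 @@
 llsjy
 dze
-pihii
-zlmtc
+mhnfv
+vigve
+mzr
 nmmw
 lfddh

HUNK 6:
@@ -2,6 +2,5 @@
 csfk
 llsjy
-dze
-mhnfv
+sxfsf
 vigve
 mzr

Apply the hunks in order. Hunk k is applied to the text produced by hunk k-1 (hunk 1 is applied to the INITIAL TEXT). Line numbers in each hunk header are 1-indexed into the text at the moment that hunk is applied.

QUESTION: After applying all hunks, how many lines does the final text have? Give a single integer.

Hunk 1: at line 1 remove [uxo] add [xyf] -> 8 lines: kdmdr csfk xyf bbecs rcf zlmtc nmmw lfddh
Hunk 2: at line 3 remove [rcf] add [yehnc,dze,pihii] -> 10 lines: kdmdr csfk xyf bbecs yehnc dze pihii zlmtc nmmw lfddh
Hunk 3: at line 2 remove [xyf,bbecs] add [mefte] -> 9 lines: kdmdr csfk mefte yehnc dze pihii zlmtc nmmw lfddh
Hunk 4: at line 1 remove [mefte,yehnc] add [llsjy] -> 8 lines: kdmdr csfk llsjy dze pihii zlmtc nmmw lfddh
Hunk 5: at line 3 remove [pihii,zlmtc] add [mhnfv,vigve,mzr] -> 9 lines: kdmdr csfk llsjy dze mhnfv vigve mzr nmmw lfddh
Hunk 6: at line 2 remove [dze,mhnfv] add [sxfsf] -> 8 lines: kdmdr csfk llsjy sxfsf vigve mzr nmmw lfddh
Final line count: 8

Answer: 8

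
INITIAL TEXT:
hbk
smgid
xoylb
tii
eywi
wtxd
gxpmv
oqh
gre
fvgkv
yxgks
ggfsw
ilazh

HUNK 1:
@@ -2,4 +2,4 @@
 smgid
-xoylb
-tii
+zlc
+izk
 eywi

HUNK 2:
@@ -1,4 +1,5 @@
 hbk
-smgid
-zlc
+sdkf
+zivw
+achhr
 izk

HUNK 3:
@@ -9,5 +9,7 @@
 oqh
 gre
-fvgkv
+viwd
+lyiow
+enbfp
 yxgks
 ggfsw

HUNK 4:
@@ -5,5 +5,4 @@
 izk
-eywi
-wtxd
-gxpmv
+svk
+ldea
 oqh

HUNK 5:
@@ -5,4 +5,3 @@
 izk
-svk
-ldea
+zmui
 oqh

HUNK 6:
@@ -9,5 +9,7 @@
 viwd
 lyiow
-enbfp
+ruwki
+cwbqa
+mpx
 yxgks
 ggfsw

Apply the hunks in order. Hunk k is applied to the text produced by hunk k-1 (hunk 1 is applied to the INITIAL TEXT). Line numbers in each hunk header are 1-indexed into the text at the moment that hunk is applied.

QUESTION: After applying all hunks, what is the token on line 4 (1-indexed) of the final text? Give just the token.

Hunk 1: at line 2 remove [xoylb,tii] add [zlc,izk] -> 13 lines: hbk smgid zlc izk eywi wtxd gxpmv oqh gre fvgkv yxgks ggfsw ilazh
Hunk 2: at line 1 remove [smgid,zlc] add [sdkf,zivw,achhr] -> 14 lines: hbk sdkf zivw achhr izk eywi wtxd gxpmv oqh gre fvgkv yxgks ggfsw ilazh
Hunk 3: at line 9 remove [fvgkv] add [viwd,lyiow,enbfp] -> 16 lines: hbk sdkf zivw achhr izk eywi wtxd gxpmv oqh gre viwd lyiow enbfp yxgks ggfsw ilazh
Hunk 4: at line 5 remove [eywi,wtxd,gxpmv] add [svk,ldea] -> 15 lines: hbk sdkf zivw achhr izk svk ldea oqh gre viwd lyiow enbfp yxgks ggfsw ilazh
Hunk 5: at line 5 remove [svk,ldea] add [zmui] -> 14 lines: hbk sdkf zivw achhr izk zmui oqh gre viwd lyiow enbfp yxgks ggfsw ilazh
Hunk 6: at line 9 remove [enbfp] add [ruwki,cwbqa,mpx] -> 16 lines: hbk sdkf zivw achhr izk zmui oqh gre viwd lyiow ruwki cwbqa mpx yxgks ggfsw ilazh
Final line 4: achhr

Answer: achhr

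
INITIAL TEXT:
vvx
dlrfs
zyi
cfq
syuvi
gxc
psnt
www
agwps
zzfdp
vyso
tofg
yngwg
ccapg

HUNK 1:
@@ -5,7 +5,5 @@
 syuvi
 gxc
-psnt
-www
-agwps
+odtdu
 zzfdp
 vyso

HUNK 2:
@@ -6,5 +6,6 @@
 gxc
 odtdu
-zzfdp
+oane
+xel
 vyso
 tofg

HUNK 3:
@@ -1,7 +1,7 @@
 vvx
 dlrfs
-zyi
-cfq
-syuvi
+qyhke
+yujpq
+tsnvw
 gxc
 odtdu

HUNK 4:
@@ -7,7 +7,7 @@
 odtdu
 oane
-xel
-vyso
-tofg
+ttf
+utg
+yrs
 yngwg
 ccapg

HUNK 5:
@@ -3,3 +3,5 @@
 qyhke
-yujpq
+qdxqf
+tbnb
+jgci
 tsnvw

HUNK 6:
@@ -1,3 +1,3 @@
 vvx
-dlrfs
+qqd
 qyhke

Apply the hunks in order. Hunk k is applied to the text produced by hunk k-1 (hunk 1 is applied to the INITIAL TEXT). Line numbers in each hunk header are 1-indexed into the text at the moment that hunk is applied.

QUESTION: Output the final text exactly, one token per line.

Answer: vvx
qqd
qyhke
qdxqf
tbnb
jgci
tsnvw
gxc
odtdu
oane
ttf
utg
yrs
yngwg
ccapg

Derivation:
Hunk 1: at line 5 remove [psnt,www,agwps] add [odtdu] -> 12 lines: vvx dlrfs zyi cfq syuvi gxc odtdu zzfdp vyso tofg yngwg ccapg
Hunk 2: at line 6 remove [zzfdp] add [oane,xel] -> 13 lines: vvx dlrfs zyi cfq syuvi gxc odtdu oane xel vyso tofg yngwg ccapg
Hunk 3: at line 1 remove [zyi,cfq,syuvi] add [qyhke,yujpq,tsnvw] -> 13 lines: vvx dlrfs qyhke yujpq tsnvw gxc odtdu oane xel vyso tofg yngwg ccapg
Hunk 4: at line 7 remove [xel,vyso,tofg] add [ttf,utg,yrs] -> 13 lines: vvx dlrfs qyhke yujpq tsnvw gxc odtdu oane ttf utg yrs yngwg ccapg
Hunk 5: at line 3 remove [yujpq] add [qdxqf,tbnb,jgci] -> 15 lines: vvx dlrfs qyhke qdxqf tbnb jgci tsnvw gxc odtdu oane ttf utg yrs yngwg ccapg
Hunk 6: at line 1 remove [dlrfs] add [qqd] -> 15 lines: vvx qqd qyhke qdxqf tbnb jgci tsnvw gxc odtdu oane ttf utg yrs yngwg ccapg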